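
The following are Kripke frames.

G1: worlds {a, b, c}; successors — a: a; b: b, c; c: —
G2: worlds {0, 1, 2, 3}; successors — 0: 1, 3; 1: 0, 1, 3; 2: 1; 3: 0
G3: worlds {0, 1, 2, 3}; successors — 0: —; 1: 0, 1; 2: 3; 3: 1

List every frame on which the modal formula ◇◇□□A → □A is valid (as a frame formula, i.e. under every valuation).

none

The schema corresponds to a generalized confluence (Geach) condition: ∀x ∀y ∀z ((xR²y ∧ xRz) → ∃w (yR²w ∧ z = w)).
G1: fails — bR²c, bRb but no w with cR²w and b=w.
G2: fails — 1R²3, 1R0 but no w with 3R²w and 0=w.
G3: fails — 1R²0, 1R0 but no w with 0R²w and 0=w.
Valid on no frame.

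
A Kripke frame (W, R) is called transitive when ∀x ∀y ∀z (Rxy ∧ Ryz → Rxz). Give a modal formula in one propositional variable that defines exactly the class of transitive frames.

A defining formula is □q → □□q (the 4 axiom).
Suppose □q→□□q is valid. Take Rxy, Ryz and set V(q)={w : Rxw}. Then □q at x, so □□q at x, so □q at y, so q at z, i.e. Rxz.

□q → □□q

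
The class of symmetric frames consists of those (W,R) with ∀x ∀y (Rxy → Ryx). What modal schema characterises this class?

s → □◇s

A defining formula is s → □◇s (the B axiom).
Suppose s→□◇s is valid. Take Rxy and set V(s)={x}. Then s at x, so □◇s at x, so ◇s at y, so some z with Ryz has s; z=x, i.e. Ryx.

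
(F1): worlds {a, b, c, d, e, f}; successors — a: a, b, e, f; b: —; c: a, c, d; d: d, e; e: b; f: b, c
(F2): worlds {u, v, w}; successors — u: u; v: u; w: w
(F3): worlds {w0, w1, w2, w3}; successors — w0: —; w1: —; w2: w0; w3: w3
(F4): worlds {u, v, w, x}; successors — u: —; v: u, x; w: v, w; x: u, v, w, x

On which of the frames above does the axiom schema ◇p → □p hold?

This is the axiom for partial functionality; its first-order frame correspondent is ∀x ∀y ∀z (Rxy ∧ Rxz → y = z).
(F1): fails — a sees both a and b.
(F2): holds.
(F3): holds.
(F4): fails — v sees both u and x.

(F2), (F3)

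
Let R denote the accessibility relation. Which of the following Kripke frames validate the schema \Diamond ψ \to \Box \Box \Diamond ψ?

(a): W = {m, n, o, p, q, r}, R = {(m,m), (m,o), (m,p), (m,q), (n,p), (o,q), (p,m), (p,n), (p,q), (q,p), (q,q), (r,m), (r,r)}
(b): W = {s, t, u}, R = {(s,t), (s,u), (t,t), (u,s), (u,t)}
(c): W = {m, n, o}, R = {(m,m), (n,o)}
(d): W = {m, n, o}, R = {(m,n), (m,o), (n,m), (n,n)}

(c)

The schema corresponds to a generalized confluence (Geach) condition: \forall x \forall y \forall z ((xRy \wedge x R^2 z) \to \exists w (y = w \wedge zRw)).
(a): fails — mRm, mR²n but no w with m=w and nRw.
(b): fails — sRu, sR²t but no w with u=w and tRw.
(c): satisfies the condition.
(d): fails — mRo, mR²n but no w with o=w and nRw.
Valid on: (c).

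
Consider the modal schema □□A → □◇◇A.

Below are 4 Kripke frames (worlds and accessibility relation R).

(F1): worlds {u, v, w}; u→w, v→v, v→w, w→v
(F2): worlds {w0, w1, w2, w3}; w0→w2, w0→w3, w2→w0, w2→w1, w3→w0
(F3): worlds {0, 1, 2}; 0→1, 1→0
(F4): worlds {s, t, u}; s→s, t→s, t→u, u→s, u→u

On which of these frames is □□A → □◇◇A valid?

This is the axiom for a generalized confluence (Geach) condition; its first-order frame correspondent is ∀x ∀z (xRz → ∃w (xR²w ∧ zR²w)).
(F1): satisfies the condition.
(F2): fails — w0Rw2 but no w with w0R²w and w2R²w.
(F3): fails — 0R1 but no w with 0R²w and 1R²w.
(F4): satisfies the condition.

(F1), (F4)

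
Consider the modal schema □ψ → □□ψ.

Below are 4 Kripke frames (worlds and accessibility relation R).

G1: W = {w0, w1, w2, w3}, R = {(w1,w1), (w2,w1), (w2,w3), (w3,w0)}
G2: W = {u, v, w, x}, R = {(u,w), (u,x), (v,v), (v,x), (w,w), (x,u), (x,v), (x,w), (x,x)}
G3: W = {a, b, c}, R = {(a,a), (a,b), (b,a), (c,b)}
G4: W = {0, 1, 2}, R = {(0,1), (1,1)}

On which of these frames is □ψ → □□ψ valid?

G4

The schema corresponds to transitivity: ∀x ∀y ∀z (Rxy ∧ Ryz → Rxz).
G1: fails — Rw2w3 and Rw3w0 but not Rw2w0.
G2: fails — Rvx and Rxw but not Rvw.
G3: fails — Rba and Rab but not Rbb.
G4: condition met.
Valid on: G4.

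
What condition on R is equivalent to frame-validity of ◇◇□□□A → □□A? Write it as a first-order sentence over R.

This is a Sahlqvist (Geach-type) schema ◇^2□^3A → □^2◇^0A.
Minimal-valuation argument: fix x; take any y with xR^2y and any z with xR^2z. Set V(A) to the set of worlds R-reachable from y in exactly 3 steps. Then □^3A holds at y, so the antecedent holds at x; validity forces ◇^0A at z, giving a w with zR^0w and yR^3w.
First-order correspondent: ∀x ∀y ∀z ((xR²y ∧ xR²z) → ∃w (yR³w ∧ z = w)).

∀x ∀y ∀z ((xR²y ∧ xR²z) → ∃w (yR³w ∧ z = w))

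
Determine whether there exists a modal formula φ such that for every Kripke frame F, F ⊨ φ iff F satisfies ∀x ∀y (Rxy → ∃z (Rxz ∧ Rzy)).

The condition is density. A defining modal formula is □□q → □q.
Suppose □□q→□q is valid. Take Rxy and set V(q)={w : xR²w}. Then □□q at x, so □q at x, so q at y, i.e. ∃z(Rxz∧Rzy).

Yes, by □□q → □q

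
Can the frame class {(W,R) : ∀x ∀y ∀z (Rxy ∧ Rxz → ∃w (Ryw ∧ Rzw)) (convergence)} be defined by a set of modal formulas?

This is a Sahlqvist condition; the .2 axiom ◇□r → □◇r defines it.
Suppose ◇□r→□◇r is valid. Take Rxy, Rxz and set V(r)={w : Ryw}. Then □r at y so ◇□r at x, so □◇r at x, so ◇r at z, giving w with Rzw and Ryw.

Yes — defined by ◇□r → □◇r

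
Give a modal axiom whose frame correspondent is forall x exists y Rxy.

The condition is seriality. The D schema □q → ◇q defines it.
Suppose □q→◇q is valid. At any x set V(q)=W. Then □q at x, so ◇q at x, so x has a successor.

□q → ◇q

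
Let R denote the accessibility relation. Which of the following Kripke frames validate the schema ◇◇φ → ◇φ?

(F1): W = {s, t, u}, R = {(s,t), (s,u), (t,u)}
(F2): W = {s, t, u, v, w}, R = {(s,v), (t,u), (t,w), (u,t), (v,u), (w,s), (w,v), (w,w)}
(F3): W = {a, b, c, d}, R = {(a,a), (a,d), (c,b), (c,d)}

This is the axiom for transitivity; its first-order frame correspondent is ∀x ∀y ∀z (Rxy ∧ Ryz → Rxz).
(F1): condition met.
(F2): fails — Rut and Rtw but not Ruw.
(F3): condition met.

(F1), (F3)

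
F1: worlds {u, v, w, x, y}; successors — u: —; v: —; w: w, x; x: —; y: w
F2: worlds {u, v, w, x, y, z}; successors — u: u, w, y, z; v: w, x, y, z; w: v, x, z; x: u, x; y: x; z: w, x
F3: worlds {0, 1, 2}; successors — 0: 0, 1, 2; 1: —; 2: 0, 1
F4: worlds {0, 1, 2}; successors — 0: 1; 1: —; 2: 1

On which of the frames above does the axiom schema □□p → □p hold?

F1, F3

The schema corresponds to density: ∀x ∀y (Rxy → ∃z (Rxz ∧ Rzy)).
F1: holds.
F2: fails — Rwv but no t with Rwt and Rtv.
F3: holds.
F4: fails — R01 but no z with R0z and Rz1.
Valid on: F1, F3.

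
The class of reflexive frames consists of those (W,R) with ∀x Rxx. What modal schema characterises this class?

The condition is reflexivity. The T schema □r → r defines it.
Suppose □r→r is valid. At any x set V(r)={w : Rxw}. Then □r holds at x, so r holds at x, i.e. Rxx.

□r → r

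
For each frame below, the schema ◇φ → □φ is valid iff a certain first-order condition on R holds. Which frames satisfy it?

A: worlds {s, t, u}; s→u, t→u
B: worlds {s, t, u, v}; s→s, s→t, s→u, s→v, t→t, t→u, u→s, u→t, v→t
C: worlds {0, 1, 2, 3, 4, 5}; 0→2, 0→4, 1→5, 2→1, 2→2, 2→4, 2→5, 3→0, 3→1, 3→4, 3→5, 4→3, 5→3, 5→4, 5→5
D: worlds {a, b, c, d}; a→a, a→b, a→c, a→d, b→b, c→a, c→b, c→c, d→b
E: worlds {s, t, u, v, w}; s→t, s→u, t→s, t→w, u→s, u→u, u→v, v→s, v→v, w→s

A

The schema corresponds to partial functionality: ∀x ∀y ∀z (Rxy ∧ Rxz → y = z).
A: ✓.
B: fails — s sees both s and t.
C: fails — 0 sees both 2 and 4.
D: fails — a sees both a and b.
E: fails — s sees both t and u.
Valid on: A.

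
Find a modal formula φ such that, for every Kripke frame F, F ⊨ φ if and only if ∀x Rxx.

□r → r

This is reflexivity; the standard corresponding axiom is T: □r → r.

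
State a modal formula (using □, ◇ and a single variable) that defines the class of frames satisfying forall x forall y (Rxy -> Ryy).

This is shift-reflexivity; the standard corresponding axiom is T□: □(□q → q).
Suppose □(□q→q) is valid. Take Rxy and set V(q)={w : Ryw}. Then at y, □q holds; since □(□q→q) at x, □q→q at y, so q at y, i.e. Ryy.

□(□q → q)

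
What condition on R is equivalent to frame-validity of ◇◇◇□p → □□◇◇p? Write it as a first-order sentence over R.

This is a Sahlqvist (Geach-type) schema ◇^3□^1p → □^2◇^2p.
First-order correspondent: ∀x ∀y ∀z ((xR³y ∧ xR²z) → ∃w (yRw ∧ zR²w)).

∀x ∀y ∀z ((xR³y ∧ xR²z) → ∃w (yRw ∧ zR²w))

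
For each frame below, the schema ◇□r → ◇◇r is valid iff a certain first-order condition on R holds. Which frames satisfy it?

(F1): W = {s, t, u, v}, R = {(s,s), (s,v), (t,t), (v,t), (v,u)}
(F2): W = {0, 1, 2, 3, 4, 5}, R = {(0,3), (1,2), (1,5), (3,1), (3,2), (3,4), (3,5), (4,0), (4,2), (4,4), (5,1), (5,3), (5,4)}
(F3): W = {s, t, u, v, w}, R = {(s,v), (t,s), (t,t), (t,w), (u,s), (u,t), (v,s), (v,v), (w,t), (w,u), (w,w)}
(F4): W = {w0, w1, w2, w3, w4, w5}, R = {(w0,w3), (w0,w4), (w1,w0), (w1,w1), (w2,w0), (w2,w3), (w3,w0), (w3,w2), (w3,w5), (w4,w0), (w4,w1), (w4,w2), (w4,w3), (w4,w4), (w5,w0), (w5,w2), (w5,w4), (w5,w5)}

Frame correspondent (Sahlqvist): ∀x ∀y (xRy → ∃w (yRw ∧ xR²w)) — i.e. a generalized confluence (Geach) condition.
(F1): fails — vRu but no w with uRw and vR²w.
(F2): fails — 1R2 but no w with 2Rw and 1R²w.
(F3): ✓.
(F4): ✓.
Valid on: (F3), (F4).

(F3), (F4)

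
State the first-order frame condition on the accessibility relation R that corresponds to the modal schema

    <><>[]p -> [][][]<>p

forall x forall y forall z ((x R^2 y & x R^3 z) -> exists w (yRw & zRw))

This is a Sahlqvist (Geach-type) schema ◇^2□^1p → □^3◇^1p.
First-order correspondent: forall x forall y forall z ((x R^2 y & x R^3 z) -> exists w (yRw & zRw)).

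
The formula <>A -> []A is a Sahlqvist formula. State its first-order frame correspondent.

partial functionality

Suppose ◇A→□A is valid. Take Rxy, Rxz and set V(A)={y}. Then ◇A at x, so □A at x, so A at z, i.e. z=y.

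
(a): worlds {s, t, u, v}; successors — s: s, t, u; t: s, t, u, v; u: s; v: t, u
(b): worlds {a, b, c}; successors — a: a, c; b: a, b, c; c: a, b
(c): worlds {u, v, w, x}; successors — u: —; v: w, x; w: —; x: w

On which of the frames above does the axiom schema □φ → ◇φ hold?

The schema corresponds to seriality: ∀x ∃y Rxy.
(a): ✓.
(b): ✓.
(c): fails — world u has no successor.

(a), (b)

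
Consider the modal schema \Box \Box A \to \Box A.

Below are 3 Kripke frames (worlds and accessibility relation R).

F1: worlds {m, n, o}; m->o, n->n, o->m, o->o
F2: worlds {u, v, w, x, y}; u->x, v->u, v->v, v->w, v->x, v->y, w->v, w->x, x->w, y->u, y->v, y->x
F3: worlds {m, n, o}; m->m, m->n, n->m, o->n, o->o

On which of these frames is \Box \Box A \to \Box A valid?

F1, F3

This is the axiom for density; its first-order frame correspondent is \forall x \forall y (Rxy \to \exists z (Rxz \wedge Rzy)).
F1: satisfies the condition.
F2: fails — Rxw but no z with Rxz and Rzw.
F3: satisfies the condition.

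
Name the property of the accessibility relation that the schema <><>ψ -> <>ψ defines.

transitivity

This schema is equivalent to the 4 axiom □ψ → □□ψ.
It corresponds to transitivity: forall x forall y forall z (Rxy & Ryz -> Rxz).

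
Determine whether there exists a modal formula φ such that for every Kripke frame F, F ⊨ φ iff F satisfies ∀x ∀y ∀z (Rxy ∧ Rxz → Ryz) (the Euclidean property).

Yes: it is the Euclidean property, defined by the 5 schema ◇p → □◇p.
Suppose ◇p→□◇p is valid. Take Rxy, Rxz and set V(p)={y}. Then ◇p at x, so □◇p at x, so ◇p at z, so some w with Rzw has p; w=y, i.e. Rzy. By symmetry of the argument, Ryz.

Yes, by ◇p → □◇p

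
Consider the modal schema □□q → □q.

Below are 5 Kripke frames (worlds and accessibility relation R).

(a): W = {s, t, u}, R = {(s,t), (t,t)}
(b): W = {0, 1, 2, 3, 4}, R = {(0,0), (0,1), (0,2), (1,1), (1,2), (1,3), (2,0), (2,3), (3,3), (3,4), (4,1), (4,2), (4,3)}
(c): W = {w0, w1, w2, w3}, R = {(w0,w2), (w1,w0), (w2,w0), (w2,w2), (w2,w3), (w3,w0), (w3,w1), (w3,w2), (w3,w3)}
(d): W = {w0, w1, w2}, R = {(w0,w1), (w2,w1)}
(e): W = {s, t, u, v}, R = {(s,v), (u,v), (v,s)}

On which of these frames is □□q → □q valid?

(a), (b)

This is the axiom for density; its first-order frame correspondent is ∀x ∀y (Rxy → ∃z (Rxz ∧ Rzy)).
(a): holds.
(b): holds.
(c): fails — Rw1w0 but no z with Rw1z and Rzw0.
(d): fails — Rw0w1 but no z with Rw0z and Rzw1.
(e): fails — Ruv but no z with Ruz and Rzv.
Valid on: (a), (b).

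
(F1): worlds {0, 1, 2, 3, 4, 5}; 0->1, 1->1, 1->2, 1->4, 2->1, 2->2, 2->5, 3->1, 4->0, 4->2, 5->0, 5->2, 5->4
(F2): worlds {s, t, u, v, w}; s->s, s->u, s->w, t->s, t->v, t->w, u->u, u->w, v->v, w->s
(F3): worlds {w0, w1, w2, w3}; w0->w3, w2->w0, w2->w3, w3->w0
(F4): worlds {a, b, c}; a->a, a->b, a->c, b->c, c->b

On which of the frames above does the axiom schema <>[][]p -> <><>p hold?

The schema corresponds to a generalized confluence (Geach) condition: forall x forall y (xRy -> exists w (y R^2 w & x R^2 w)).
(F1): ✓.
(F2): ✓.
(F3): fails — w0Rw3 but no w with w3R²w and w0R²w.
(F4): fails — bRc but no w with cR²w and bR²w.
Valid on: (F1), (F2).

(F1), (F2)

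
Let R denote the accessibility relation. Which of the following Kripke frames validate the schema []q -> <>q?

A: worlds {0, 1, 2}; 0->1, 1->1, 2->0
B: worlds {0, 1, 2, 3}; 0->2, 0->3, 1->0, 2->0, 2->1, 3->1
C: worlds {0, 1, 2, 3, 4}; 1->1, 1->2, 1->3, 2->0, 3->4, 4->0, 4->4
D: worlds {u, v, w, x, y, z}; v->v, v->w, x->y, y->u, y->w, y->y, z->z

A, B

Frame correspondent (Sahlqvist): forall x exists y Rxy — i.e. seriality.
A: ✓.
B: ✓.
C: fails — world 0 has no successor.
D: fails — world u has no successor.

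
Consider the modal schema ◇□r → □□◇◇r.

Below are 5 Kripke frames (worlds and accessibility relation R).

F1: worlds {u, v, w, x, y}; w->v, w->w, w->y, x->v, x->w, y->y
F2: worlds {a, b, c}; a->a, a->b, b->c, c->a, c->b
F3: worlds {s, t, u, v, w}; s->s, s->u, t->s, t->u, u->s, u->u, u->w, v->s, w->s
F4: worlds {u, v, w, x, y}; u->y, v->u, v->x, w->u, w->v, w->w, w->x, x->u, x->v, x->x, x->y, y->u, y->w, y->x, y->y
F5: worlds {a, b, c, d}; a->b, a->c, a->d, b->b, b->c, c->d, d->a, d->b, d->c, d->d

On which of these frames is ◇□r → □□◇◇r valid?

F3, F4, F5

This is the axiom for a generalized confluence (Geach) condition; its first-order frame correspondent is ∀x ∀y ∀z ((xRy ∧ xR²z) → ∃w (yRw ∧ zR²w)).
F1: fails — wRv, wR²v but no t with vRt and vR²t.
F2: fails — aRb, aR²b but no w with bRw and bR²w.
F3: condition met.
F4: condition met.
F5: condition met.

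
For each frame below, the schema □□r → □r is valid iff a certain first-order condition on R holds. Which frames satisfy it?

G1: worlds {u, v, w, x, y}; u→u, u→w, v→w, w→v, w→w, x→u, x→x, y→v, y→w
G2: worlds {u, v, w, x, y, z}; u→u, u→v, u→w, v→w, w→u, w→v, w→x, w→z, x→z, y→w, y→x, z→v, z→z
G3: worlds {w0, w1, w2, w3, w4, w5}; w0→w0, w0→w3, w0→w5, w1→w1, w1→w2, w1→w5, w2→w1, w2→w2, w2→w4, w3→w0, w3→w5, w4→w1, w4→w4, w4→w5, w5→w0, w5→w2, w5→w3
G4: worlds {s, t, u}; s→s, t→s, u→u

G1, G3, G4

This is the axiom for density; its first-order frame correspondent is ∀x ∀y (Rxy → ∃z (Rxz ∧ Rzy)).
G1: condition met.
G2: fails — Rwx but no t with Rwt and Rtx.
G3: condition met.
G4: condition met.
Valid on: G1, G3, G4.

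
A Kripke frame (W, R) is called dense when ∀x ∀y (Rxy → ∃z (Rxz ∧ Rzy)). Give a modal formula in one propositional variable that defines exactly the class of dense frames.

The condition is density. The C4 schema □□q → □q defines it.
Suppose □□q→□q is valid. Take Rxy and set V(q)={w : xR²w}. Then □□q at x, so □q at x, so q at y, i.e. ∃z(Rxz∧Rzy).

□□q → □q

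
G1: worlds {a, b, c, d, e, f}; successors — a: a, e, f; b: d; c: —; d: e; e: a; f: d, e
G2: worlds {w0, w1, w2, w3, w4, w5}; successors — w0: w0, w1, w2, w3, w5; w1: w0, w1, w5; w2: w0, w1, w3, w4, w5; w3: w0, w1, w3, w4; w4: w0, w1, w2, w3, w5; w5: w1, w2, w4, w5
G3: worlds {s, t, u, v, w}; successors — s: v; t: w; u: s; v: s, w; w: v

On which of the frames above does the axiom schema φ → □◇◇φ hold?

G2

Frame correspondent (Sahlqvist): ∀x ∀z (xRz → ∃w (x = w ∧ zR²w)) — i.e. a generalized confluence (Geach) condition.
G1: fails — bRd but no w with b=w and dR²w.
G2: ✓.
G3: fails — sRv but no w* with s=w* and vR²w*.
Valid on: G2.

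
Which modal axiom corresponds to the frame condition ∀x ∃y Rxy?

The condition is seriality. The D schema □s → ◇s defines it.
Suppose □s→◇s is valid. At any x set V(s)=W. Then □s at x, so ◇s at x, so x has a successor.

□s → ◇s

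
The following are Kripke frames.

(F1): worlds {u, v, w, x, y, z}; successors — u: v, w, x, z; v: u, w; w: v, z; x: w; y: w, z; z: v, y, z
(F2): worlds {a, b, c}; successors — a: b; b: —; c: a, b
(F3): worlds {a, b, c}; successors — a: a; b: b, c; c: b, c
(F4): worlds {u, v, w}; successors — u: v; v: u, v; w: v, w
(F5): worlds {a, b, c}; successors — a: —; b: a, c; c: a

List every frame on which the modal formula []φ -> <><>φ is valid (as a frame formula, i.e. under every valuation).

(F3), (F4)

This is the axiom for a generalized confluence (Geach) condition; its first-order frame correspondent is forall x exists w (xRw & x R^2 w).
(F1): fails — at x but no t with xRt and xR²t.
(F2): fails — at a but no w with aRw and aR²w.
(F3): holds.
(F4): holds.
(F5): fails — at a but no w with aRw and aR²w.
Valid on: (F3), (F4).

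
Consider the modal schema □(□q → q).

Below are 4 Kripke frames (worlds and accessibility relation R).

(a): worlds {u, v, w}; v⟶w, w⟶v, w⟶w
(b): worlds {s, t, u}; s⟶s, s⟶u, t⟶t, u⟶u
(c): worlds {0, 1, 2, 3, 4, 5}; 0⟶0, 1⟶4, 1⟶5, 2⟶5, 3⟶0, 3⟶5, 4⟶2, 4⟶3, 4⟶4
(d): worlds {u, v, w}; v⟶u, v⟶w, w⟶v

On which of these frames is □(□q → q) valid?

(b)

Frame correspondent (Sahlqvist): ∀x ∀y (Rxy → Ryy) — i.e. shift-reflexivity.
(a): fails — Rwv but not Rvv.
(b): ✓.
(c): fails — R25 but not R55.
(d): fails — Rvu but not Ruu.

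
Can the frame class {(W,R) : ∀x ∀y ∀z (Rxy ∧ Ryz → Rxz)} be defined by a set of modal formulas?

Yes — defined by □r → □□r

The condition is transitivity. A defining modal formula is □r → □□r.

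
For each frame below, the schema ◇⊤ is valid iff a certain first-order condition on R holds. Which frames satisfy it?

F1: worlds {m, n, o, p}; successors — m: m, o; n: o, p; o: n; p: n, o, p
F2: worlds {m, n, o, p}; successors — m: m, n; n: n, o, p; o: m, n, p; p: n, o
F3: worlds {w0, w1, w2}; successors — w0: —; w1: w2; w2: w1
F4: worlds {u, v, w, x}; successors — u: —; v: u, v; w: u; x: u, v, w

This is the axiom for seriality; its first-order frame correspondent is ∀x ∃y Rxy.
F1: holds.
F2: holds.
F3: fails — world w0 has no successor.
F4: fails — world u has no successor.
Valid on: F1, F2.

F1, F2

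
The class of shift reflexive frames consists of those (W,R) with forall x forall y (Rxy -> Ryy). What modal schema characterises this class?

□(□p → p)

The condition is shift-reflexivity. The T□ schema □(□p → p) defines it.
Suppose □(□p→p) is valid. Take Rxy and set V(p)={w : Ryw}. Then at y, □p holds; since □(□p→p) at x, □p→p at y, so p at y, i.e. Ryy.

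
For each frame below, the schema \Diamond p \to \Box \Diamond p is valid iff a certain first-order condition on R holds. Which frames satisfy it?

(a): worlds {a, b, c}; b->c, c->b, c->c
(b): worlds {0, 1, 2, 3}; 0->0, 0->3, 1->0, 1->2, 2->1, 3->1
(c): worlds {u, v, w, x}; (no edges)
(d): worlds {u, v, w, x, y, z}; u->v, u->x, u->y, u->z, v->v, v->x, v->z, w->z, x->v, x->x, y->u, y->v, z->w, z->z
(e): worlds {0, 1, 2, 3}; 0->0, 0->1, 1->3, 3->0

(c)

This is the axiom for the Euclidean property; its first-order frame correspondent is \forall x \forall y \forall z (Rxy \wedge Rxz \to Ryz).
(a): fails — Rcb and Rcb but not Rbb.
(b): fails — R03 and R00 but not R30.
(c): ✓.
(d): fails — Ruv and Ruy but not Rvy.
(e): fails — R01 and R00 but not R10.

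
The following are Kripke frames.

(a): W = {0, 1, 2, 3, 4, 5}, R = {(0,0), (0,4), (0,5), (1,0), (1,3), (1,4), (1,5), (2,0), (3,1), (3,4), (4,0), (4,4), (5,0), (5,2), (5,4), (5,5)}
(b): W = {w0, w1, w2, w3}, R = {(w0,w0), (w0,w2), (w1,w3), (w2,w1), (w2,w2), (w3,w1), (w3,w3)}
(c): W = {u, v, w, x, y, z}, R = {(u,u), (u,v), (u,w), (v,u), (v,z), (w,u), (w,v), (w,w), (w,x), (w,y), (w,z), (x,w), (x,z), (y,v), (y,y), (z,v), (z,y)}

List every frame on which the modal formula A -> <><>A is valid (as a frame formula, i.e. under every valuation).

This is the axiom for a generalized confluence (Geach) condition; its first-order frame correspondent is forall x exists w (x = w & x R^2 w).
(a): fails — at 2 but no w with 2=w and 2R²w.
(b): holds.
(c): holds.
Valid on: (b), (c).

(b), (c)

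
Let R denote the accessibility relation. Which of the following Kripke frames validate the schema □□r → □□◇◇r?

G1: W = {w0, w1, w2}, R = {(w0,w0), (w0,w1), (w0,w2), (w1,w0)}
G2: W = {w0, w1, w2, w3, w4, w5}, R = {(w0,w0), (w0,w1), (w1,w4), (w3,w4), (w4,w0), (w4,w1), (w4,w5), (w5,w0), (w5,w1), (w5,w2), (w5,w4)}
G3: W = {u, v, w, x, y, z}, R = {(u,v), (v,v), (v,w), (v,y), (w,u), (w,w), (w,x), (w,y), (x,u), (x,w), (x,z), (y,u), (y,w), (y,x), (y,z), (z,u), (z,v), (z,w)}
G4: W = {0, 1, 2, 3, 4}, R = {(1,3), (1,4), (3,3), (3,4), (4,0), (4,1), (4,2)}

G3

Frame correspondent (Sahlqvist): ∀x ∀z (xR²z → ∃w (xR²w ∧ zR²w)) — i.e. a generalized confluence (Geach) condition.
G1: fails — w0R²w2 but no w with w0R²w and w2R²w.
G2: fails — w4R²w2 but no w with w4R²w and w2R²w.
G3: ✓.
G4: fails — 1R²0 but no w with 1R²w and 0R²w.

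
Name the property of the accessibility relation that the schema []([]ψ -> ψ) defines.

Suppose □(□ψ→ψ) is valid. Take Rxy and set V(ψ)={w : Ryw}. Then at y, □ψ holds; since □(□ψ→ψ) at x, □ψ→ψ at y, so ψ at y, i.e. Ryy.

Shift-reflexivity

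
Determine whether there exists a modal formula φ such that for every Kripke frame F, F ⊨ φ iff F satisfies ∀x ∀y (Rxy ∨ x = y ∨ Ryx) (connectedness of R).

No — not modally definable

If a class were modally definable it would be closed under disjoint unions (Goldblatt–Thomason).
Take 4 disjoint single-world reflexive frames: each is trivially connected, but their disjoint union has 4 worlds with no edge between distinct components, so it is not connected.
So no modal formula (or set of formulas) defines exactly the connected frames.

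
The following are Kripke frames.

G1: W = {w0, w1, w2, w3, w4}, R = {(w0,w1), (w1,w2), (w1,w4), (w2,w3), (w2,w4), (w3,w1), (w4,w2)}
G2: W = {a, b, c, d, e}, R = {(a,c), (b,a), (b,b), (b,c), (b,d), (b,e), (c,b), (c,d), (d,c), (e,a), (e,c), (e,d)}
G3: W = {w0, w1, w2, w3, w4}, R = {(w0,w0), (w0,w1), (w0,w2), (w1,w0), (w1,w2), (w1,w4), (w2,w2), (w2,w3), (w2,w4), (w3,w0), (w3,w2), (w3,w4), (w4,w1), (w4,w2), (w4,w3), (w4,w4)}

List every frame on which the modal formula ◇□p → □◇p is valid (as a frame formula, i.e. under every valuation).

Frame correspondent (Sahlqvist): ∀x ∀y ∀z (Rxy ∧ Rxz → ∃w (Ryw ∧ Rzw)) — i.e. convergence.
G1: fails — Rw1w2 and Rw1w4 but w2 and w4 have no common successor.
G2: fails — Rbc and Rba but c and a have no common successor.
G3: condition met.
Valid on: G3.

G3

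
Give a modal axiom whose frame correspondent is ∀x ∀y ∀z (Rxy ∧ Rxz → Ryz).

This is the Euclidean property; the standard corresponding axiom is 5: ◇p → □◇p.

◇p → □◇p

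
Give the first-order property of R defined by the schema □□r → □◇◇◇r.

This is a Sahlqvist (Geach-type) schema ◇^0□^2r → □^1◇^3r.
Minimal-valuation argument: fix x; take any y with xR^0y and any z with xR^1z. Set V(r) to the set of worlds R-reachable from y in exactly 2 steps. Then □^2r holds at y, so the antecedent holds at x; validity forces ◇^3r at z, giving a w with zR^3w and yR^2w.
First-order correspondent: ∀x ∀z (xRz → ∃w (xR²w ∧ zR³w)).

∀x ∀z (xRz → ∃w (xR²w ∧ zR³w))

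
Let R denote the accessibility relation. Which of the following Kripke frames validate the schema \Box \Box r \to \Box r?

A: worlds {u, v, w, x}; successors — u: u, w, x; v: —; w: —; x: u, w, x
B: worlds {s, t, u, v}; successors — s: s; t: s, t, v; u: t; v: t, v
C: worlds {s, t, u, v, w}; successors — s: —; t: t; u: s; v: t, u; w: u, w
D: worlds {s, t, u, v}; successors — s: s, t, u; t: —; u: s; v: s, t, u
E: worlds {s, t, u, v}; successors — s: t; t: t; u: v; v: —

A, B, D

The schema corresponds to density: \forall x \forall y (Rxy \to \exists z (Rxz \wedge Rzy)).
A: ✓.
B: ✓.
C: fails — Rus but no z with Ruz and Rzs.
D: ✓.
E: fails — Ruv but no z with Ruz and Rzv.
Valid on: A, B, D.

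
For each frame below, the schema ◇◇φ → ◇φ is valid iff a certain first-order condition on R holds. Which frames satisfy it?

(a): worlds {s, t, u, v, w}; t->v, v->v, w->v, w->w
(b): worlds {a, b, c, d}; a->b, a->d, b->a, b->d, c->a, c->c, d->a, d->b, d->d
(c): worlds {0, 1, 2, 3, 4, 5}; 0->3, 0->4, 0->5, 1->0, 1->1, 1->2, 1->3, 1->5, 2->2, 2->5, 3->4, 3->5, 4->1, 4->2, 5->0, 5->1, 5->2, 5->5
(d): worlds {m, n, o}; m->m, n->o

This is the axiom for a generalized confluence (Geach) condition; its first-order frame correspondent is ∀x ∀y (xR²y → ∃w (y = w ∧ xRw)).
(a): ✓.
(b): fails — aR²a but no w with a=w and aRw.
(c): fails — 0R²0 but no w with 0=w and 0Rw.
(d): ✓.

(a), (d)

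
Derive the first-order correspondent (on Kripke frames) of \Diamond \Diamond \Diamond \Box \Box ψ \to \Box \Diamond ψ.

This is a Sahlqvist (Geach-type) schema ◇^3□^2ψ → □^1◇^1ψ.
First-order correspondent: \forall x \forall y \forall z ((x R^3 y \wedge xRz) \to \exists w (y R^2 w \wedge zRw)).

\forall x \forall y \forall z ((x R^3 y \wedge xRz) \to \exists w (y R^2 w \wedge zRw))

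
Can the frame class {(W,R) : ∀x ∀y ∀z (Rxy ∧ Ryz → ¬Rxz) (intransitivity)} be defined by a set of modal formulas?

Modal frame validity is preserved under surjective bounded morphisms.
The 3-cycle (worlds a,b,c with a→b→c→a) is intransitive. Mapping every world to a single reflexive point • is a surjective bounded morphism; the reflexive point is not intransitive (R••∧R•• but R••).
Hence intransitivity is not modally definable.

No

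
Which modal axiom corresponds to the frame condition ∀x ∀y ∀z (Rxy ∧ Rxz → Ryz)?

◇q → □◇q

The condition is the Euclidean property. The 5 schema ◇q → □◇q defines it.
Suppose ◇q→□◇q is valid. Take Rxy, Rxz and set V(q)={y}. Then ◇q at x, so □◇q at x, so ◇q at z, so some w with Rzw has q; w=y, i.e. Rzy. By symmetry of the argument, Ryz.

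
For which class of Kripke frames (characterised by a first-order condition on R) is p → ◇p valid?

Equivalently (dual form): □p → p.
Suppose □p→p is valid. At any x set V(p)={w : Rxw}. Then □p holds at x, so p holds at x, i.e. Rxx.
Conversely, any frame satisfying ∀x Rxx validates the schema.
So the correspondent is reflexivity.

reflexivity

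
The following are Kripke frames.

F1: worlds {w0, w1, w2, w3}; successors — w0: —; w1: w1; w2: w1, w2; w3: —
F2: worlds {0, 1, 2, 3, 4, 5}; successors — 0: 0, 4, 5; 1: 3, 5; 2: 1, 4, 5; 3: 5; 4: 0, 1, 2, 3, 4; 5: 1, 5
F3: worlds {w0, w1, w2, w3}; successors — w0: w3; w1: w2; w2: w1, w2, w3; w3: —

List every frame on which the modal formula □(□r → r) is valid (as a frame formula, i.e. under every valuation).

The schema corresponds to shift-reflexivity: ∀x ∀y (Rxy → Ryy).
F1: condition met.
F2: fails — R51 but not R11.
F3: fails — Rw2w1 but not Rw1w1.
Valid on: F1.

F1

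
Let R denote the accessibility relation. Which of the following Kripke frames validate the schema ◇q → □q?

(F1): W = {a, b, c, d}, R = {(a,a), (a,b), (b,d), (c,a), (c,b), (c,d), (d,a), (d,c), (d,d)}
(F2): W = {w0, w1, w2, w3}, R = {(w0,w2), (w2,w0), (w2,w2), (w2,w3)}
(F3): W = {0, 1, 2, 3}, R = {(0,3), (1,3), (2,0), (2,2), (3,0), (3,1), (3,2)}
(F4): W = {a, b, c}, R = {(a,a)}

This is the axiom for partial functionality; its first-order frame correspondent is ∀x ∀y ∀z (Rxy ∧ Rxz → y = z).
(F1): fails — a sees both a and b.
(F2): fails — w2 sees both w0 and w2.
(F3): fails — 2 sees both 0 and 2.
(F4): satisfies the condition.

(F4)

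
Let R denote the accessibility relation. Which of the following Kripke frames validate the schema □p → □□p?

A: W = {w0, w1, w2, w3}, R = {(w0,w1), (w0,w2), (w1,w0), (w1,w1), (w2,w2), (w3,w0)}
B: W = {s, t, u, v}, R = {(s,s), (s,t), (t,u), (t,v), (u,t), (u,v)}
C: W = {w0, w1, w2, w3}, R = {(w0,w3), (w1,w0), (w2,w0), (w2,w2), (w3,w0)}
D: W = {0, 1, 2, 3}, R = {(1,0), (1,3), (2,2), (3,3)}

D

Frame correspondent (Sahlqvist): ∀x ∀y ∀z (Rxy ∧ Ryz → Rxz) — i.e. transitivity.
A: fails — Rw1w0 and Rw0w2 but not Rw1w2.
B: fails — Rut and Rtu but not Ruu.
C: fails — Rw1w0 and Rw0w3 but not Rw1w3.
D: satisfies the condition.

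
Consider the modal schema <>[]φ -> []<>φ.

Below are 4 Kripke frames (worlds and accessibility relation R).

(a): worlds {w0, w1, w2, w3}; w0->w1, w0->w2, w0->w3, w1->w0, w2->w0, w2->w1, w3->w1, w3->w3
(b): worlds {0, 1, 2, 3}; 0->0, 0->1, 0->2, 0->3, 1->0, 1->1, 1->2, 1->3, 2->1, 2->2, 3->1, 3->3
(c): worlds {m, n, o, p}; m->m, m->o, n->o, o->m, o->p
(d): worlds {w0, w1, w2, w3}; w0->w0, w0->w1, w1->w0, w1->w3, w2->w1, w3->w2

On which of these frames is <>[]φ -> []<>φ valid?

(b)

The schema corresponds to convergence: forall x forall y forall z (Rxy & Rxz -> exists w (Ryw & Rzw)).
(a): fails — Rw0w1 and Rw0w3 but w1 and w3 have no common successor.
(b): satisfies the condition.
(c): fails — Rom and Rop but m and p have no common successor.
(d): fails — Rw1w0 and Rw1w3 but w0 and w3 have no common successor.
Valid on: (b).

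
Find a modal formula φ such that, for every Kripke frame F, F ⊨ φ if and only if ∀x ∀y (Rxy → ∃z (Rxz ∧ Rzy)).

A defining formula is □□s → □s (the C4 axiom).
Suppose □□s→□s is valid. Take Rxy and set V(s)={w : xR²w}. Then □□s at x, so □s at x, so s at y, i.e. ∃z(Rxz∧Rzy).

□□s → □s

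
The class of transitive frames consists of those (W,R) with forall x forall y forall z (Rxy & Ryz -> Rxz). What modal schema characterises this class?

□p → □□p

This is transitivity; the standard corresponding axiom is 4: □p → □□p.
Suppose □p→□□p is valid. Take Rxy, Ryz and set V(p)={w : Rxw}. Then □p at x, so □□p at x, so □p at y, so p at z, i.e. Rxz.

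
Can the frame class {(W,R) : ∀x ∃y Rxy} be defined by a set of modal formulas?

Yes, by □r → ◇r

The condition is seriality. A defining modal formula is □r → ◇r.
Suppose □r→◇r is valid. At any x set V(r)=W. Then □r at x, so ◇r at x, so x has a successor.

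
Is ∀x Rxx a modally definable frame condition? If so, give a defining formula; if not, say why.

The condition is reflexivity. A defining modal formula is □q → q.
Suppose □q→q is valid. At any x set V(q)={w : Rxw}. Then □q holds at x, so q holds at x, i.e. Rxx.

Yes — defined by □q → q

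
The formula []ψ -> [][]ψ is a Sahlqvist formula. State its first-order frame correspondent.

transitivity

This schema is the 4 axiom.
It corresponds to transitivity: forall x forall y forall z (Rxy & Ryz -> Rxz).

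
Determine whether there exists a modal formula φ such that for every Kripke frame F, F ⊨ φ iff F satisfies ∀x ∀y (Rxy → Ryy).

The condition is shift-reflexivity. A defining modal formula is □(□r → r).
Suppose □(□r→r) is valid. Take Rxy and set V(r)={w : Ryw}. Then at y, □r holds; since □(□r→r) at x, □r→r at y, so r at y, i.e. Ryy.

Yes — defined by □(□r → r)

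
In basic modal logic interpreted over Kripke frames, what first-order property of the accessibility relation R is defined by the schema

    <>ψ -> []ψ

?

partial functionality: forall x forall y forall z (Rxy & Rxz -> y = z)

This is the CD axiom.
It corresponds to partial functionality: forall x forall y forall z (Rxy & Rxz -> y = z).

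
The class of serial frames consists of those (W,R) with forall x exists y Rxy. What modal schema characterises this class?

□p → ◇p

A defining formula is □p → ◇p (the D axiom).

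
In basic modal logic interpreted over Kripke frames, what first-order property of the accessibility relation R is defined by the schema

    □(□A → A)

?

shift-reflexivity

Suppose □(□A→A) is valid. Take Rxy and set V(A)={w : Ryw}. Then at y, □A holds; since □(□A→A) at x, □A→A at y, so A at y, i.e. Ryy.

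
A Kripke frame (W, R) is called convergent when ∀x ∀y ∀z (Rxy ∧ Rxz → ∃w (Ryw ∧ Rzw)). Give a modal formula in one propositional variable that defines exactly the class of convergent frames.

◇□ψ → □◇ψ

The condition is convergence. The .2 schema ◇□ψ → □◇ψ defines it.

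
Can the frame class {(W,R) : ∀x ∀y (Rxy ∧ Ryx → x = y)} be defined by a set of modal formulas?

Not definable by any modal formula

If a class were modally definable it would be closed under surjective bounded morphisms (Goldblatt–Thomason).
The 8-cycle (worlds s,t,u,v,w,x,y,z with s→t→u→v→w→x→y→z→s) is antisymmetric. Sending even-indexed worlds to s and odd-indexed worlds to t is a surjective bounded morphism onto the two-world frame with s↔t, which is not antisymmetric.
So the class is not modally definable.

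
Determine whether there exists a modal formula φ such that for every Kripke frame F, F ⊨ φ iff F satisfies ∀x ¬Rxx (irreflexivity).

No — not modally definable

Modal frame validity is preserved under surjective bounded morphisms.
The 2-cycle (worlds a,b with a→b→a) is irreflexive, and the map sending every world to a single reflexive point • is a surjective bounded morphism (forth: every edge maps to (•,•); back: every world has a successor). So any modal formula valid on the 2-cycle is also valid on the reflexive point, which is not irreflexive.
Hence irreflexivity is not modally definable.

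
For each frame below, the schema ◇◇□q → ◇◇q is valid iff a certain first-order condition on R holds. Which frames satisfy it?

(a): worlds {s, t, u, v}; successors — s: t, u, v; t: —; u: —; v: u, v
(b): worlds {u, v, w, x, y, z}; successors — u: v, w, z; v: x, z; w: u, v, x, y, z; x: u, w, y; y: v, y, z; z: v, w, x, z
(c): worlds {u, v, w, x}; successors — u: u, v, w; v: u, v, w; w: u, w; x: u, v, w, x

(b), (c)

This is the axiom for a generalized confluence (Geach) condition; its first-order frame correspondent is ∀x ∀y (xR²y → ∃w (yRw ∧ xR²w)).
(a): fails — sR²u but no w with uRw and sR²w.
(b): condition met.
(c): condition met.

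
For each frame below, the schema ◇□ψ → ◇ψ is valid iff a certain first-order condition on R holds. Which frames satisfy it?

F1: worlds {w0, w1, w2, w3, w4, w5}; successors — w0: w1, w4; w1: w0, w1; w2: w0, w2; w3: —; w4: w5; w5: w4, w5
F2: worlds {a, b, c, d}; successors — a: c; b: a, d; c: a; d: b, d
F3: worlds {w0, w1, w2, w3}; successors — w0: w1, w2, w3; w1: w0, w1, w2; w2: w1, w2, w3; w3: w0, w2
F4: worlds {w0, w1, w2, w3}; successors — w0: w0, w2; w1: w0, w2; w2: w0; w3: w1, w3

F3

This is the axiom for a generalized confluence (Geach) condition; its first-order frame correspondent is ∀x ∀y (xRy → ∃w (yRw ∧ xRw)).
F1: fails — w0Rw4 but no w with w4Rw and w0Rw.
F2: fails — aRc but no w with cRw and aRw.
F3: holds.
F4: fails — w3Rw1 but no w with w1Rw and w3Rw.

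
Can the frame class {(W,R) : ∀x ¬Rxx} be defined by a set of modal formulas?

No — not modally definable

Any modally definable frame class is closed under surjective bounded morphisms.
The 4-cycle (worlds w0,w1,w2,w3 with w0→w1→w2→w3→w0) is irreflexive, and the map sending every world to a single reflexive point • is a surjective bounded morphism (forth: every edge maps to (•,•); back: every world has a successor). So any modal formula valid on the 4-cycle is also valid on the reflexive point, which is not irreflexive.
Hence irreflexivity is not modally definable.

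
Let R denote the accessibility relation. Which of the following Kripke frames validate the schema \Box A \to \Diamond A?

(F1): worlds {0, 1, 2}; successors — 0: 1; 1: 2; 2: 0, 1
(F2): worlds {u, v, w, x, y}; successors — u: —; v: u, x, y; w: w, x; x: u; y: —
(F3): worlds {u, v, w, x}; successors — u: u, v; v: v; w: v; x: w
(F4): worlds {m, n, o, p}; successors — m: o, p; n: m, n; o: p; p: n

Frame correspondent (Sahlqvist): \forall x \exists y Rxy — i.e. seriality.
(F1): holds.
(F2): fails — world u has no successor.
(F3): holds.
(F4): holds.
Valid on: (F1), (F3), (F4).

(F1), (F3), (F4)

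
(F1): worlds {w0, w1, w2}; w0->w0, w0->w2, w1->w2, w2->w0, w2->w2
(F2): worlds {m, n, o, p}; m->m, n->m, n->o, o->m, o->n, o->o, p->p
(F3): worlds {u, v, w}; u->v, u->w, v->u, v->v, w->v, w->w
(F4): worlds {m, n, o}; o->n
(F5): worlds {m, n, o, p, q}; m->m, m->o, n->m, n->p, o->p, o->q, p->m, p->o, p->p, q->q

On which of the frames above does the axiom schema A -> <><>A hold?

(F2), (F3)

The schema corresponds to a generalized confluence (Geach) condition: forall x exists w (x = w & x R^2 w).
(F1): fails — at w1 but no w with w1=w and w1R²w.
(F2): condition met.
(F3): condition met.
(F4): fails — at m but no w with m=w and mR²w.
(F5): fails — at n but no w with n=w and nR²w.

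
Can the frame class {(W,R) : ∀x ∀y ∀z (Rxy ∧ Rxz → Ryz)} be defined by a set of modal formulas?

Yes: it is the Euclidean property, defined by the 5 schema ◇r → □◇r.
Suppose ◇r→□◇r is valid. Take Rxy, Rxz and set V(r)={y}. Then ◇r at x, so □◇r at x, so ◇r at z, so some w with Rzw has r; w=y, i.e. Rzy. By symmetry of the argument, Ryz.

Yes — defined by ◇r → □◇r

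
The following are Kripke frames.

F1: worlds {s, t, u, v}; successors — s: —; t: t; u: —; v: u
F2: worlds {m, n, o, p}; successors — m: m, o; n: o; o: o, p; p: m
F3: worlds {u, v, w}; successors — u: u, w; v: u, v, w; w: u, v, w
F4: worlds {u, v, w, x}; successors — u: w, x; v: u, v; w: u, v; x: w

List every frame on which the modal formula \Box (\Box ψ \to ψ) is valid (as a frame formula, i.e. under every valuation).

F3

Frame correspondent (Sahlqvist): \forall x \forall y (Rxy \to Ryy) — i.e. shift-reflexivity.
F1: fails — Rvu but not Ruu.
F2: fails — Rop but not Rpp.
F3: ✓.
F4: fails — Rxw but not Rww.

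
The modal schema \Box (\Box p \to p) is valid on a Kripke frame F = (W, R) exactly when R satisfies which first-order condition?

shift-reflexivity: \forall x \forall y (Rxy \to Ryy)

Suppose □(□p→p) is valid. Take Rxy and set V(p)={w : Ryw}. Then at y, □p holds; since □(□p→p) at x, □p→p at y, so p at y, i.e. Ryy.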